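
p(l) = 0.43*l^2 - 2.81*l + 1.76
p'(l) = 0.86*l - 2.81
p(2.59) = -2.63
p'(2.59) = -0.58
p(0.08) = 1.54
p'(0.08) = -2.74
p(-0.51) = 3.30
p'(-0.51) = -3.25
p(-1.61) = 7.40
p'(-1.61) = -4.19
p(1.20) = -0.99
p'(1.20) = -1.78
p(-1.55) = 7.15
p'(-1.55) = -4.14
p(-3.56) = 17.21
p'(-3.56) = -5.87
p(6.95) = 3.00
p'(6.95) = 3.17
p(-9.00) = 61.88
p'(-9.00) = -10.55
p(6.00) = 0.38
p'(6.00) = 2.35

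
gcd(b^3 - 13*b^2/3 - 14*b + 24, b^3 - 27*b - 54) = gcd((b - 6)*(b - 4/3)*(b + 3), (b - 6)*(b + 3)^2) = b^2 - 3*b - 18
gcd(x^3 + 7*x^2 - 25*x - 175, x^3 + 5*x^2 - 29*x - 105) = x^2 + 2*x - 35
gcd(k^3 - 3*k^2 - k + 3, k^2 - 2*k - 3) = k^2 - 2*k - 3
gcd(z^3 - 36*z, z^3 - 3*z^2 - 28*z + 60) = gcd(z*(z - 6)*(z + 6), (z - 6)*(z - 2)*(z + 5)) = z - 6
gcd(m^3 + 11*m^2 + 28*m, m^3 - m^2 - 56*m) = m^2 + 7*m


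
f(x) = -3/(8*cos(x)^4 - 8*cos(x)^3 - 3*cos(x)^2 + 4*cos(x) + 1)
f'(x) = -3*(32*sin(x)*cos(x)^3 - 24*sin(x)*cos(x)^2 - 6*sin(x)*cos(x) + 4*sin(x))/(8*cos(x)^4 - 8*cos(x)^3 - 3*cos(x)^2 + 4*cos(x) + 1)^2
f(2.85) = -0.37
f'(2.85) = 0.52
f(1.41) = -1.95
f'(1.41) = -3.21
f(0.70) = -2.05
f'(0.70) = 0.28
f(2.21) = -11.64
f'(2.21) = 281.06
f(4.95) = -1.77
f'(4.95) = 1.70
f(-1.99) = 8.19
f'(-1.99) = 6.30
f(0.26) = -1.65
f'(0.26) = -1.09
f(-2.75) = -0.44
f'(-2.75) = -0.87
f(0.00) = -1.50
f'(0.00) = 0.00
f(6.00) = -1.67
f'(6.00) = 1.16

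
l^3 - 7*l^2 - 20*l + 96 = (l - 8)*(l - 3)*(l + 4)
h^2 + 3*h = h*(h + 3)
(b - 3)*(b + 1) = b^2 - 2*b - 3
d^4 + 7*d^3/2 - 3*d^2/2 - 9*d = d*(d - 3/2)*(d + 2)*(d + 3)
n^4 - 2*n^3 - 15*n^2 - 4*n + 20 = (n - 5)*(n - 1)*(n + 2)^2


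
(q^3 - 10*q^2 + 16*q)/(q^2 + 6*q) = (q^2 - 10*q + 16)/(q + 6)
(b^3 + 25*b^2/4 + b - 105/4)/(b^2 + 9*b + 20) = (4*b^2 + 5*b - 21)/(4*(b + 4))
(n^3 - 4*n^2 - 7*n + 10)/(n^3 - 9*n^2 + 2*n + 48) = (n^2 - 6*n + 5)/(n^2 - 11*n + 24)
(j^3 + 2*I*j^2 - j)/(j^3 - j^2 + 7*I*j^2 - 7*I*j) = (j^2 + 2*I*j - 1)/(j^2 - j + 7*I*j - 7*I)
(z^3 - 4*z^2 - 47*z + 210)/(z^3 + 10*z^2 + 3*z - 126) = (z^2 - 11*z + 30)/(z^2 + 3*z - 18)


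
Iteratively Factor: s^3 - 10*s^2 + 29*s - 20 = (s - 4)*(s^2 - 6*s + 5) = (s - 4)*(s - 1)*(s - 5)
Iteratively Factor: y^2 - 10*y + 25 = (y - 5)*(y - 5)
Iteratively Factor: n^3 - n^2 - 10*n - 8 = (n + 2)*(n^2 - 3*n - 4) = (n - 4)*(n + 2)*(n + 1)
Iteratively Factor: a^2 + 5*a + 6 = (a + 3)*(a + 2)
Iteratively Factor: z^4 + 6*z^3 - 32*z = (z + 4)*(z^3 + 2*z^2 - 8*z) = (z - 2)*(z + 4)*(z^2 + 4*z) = z*(z - 2)*(z + 4)*(z + 4)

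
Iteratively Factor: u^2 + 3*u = (u + 3)*(u)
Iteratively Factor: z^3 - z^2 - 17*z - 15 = (z + 3)*(z^2 - 4*z - 5) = (z - 5)*(z + 3)*(z + 1)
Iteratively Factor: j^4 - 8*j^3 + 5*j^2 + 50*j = (j - 5)*(j^3 - 3*j^2 - 10*j) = (j - 5)*(j + 2)*(j^2 - 5*j) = j*(j - 5)*(j + 2)*(j - 5)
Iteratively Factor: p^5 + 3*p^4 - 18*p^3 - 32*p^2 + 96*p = (p)*(p^4 + 3*p^3 - 18*p^2 - 32*p + 96) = p*(p + 4)*(p^3 - p^2 - 14*p + 24) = p*(p + 4)^2*(p^2 - 5*p + 6) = p*(p - 2)*(p + 4)^2*(p - 3)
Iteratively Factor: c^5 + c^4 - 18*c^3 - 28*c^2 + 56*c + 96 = (c - 2)*(c^4 + 3*c^3 - 12*c^2 - 52*c - 48) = (c - 4)*(c - 2)*(c^3 + 7*c^2 + 16*c + 12) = (c - 4)*(c - 2)*(c + 2)*(c^2 + 5*c + 6) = (c - 4)*(c - 2)*(c + 2)^2*(c + 3)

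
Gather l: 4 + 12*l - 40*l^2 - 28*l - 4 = -40*l^2 - 16*l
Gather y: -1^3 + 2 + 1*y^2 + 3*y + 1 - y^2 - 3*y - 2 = 0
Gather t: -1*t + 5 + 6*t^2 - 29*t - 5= 6*t^2 - 30*t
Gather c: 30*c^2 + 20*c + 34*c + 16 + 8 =30*c^2 + 54*c + 24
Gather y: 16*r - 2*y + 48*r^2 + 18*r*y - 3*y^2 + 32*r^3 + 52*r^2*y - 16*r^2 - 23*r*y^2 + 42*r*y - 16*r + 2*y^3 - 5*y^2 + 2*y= 32*r^3 + 32*r^2 + 2*y^3 + y^2*(-23*r - 8) + y*(52*r^2 + 60*r)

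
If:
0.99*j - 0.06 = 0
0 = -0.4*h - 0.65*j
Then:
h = -0.10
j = 0.06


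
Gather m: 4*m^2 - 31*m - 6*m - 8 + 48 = 4*m^2 - 37*m + 40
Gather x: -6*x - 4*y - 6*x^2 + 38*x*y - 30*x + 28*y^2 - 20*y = -6*x^2 + x*(38*y - 36) + 28*y^2 - 24*y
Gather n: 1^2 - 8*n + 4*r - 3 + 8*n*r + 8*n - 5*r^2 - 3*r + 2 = 8*n*r - 5*r^2 + r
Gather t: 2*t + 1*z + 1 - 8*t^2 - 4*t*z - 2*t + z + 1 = -8*t^2 - 4*t*z + 2*z + 2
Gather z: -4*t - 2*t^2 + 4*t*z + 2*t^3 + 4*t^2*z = 2*t^3 - 2*t^2 - 4*t + z*(4*t^2 + 4*t)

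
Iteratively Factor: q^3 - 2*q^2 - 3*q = (q)*(q^2 - 2*q - 3) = q*(q + 1)*(q - 3)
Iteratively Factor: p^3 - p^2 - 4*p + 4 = (p + 2)*(p^2 - 3*p + 2) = (p - 1)*(p + 2)*(p - 2)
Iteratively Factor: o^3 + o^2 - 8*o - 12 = (o + 2)*(o^2 - o - 6) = (o - 3)*(o + 2)*(o + 2)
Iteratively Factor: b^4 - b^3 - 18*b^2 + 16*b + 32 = (b - 4)*(b^3 + 3*b^2 - 6*b - 8) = (b - 4)*(b - 2)*(b^2 + 5*b + 4) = (b - 4)*(b - 2)*(b + 1)*(b + 4)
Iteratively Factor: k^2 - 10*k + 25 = (k - 5)*(k - 5)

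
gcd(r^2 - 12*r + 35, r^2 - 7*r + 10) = r - 5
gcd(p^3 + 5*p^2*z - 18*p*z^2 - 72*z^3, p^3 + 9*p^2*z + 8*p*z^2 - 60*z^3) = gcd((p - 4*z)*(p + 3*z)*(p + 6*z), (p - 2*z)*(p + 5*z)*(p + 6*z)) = p + 6*z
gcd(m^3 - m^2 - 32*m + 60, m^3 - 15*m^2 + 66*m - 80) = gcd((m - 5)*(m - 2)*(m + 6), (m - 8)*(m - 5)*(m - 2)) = m^2 - 7*m + 10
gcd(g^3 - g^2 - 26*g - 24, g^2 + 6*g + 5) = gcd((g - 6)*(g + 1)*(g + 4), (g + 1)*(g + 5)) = g + 1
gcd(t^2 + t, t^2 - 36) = 1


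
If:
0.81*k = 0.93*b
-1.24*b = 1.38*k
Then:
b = 0.00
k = 0.00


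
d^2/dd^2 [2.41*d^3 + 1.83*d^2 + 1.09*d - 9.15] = 14.46*d + 3.66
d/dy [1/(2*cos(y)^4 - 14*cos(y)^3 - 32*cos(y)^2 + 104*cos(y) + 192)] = (-4*sin(y)^2 - 29*cos(y) + 30)*sin(y)/(2*(cos(y) - 8)^2*(cos(y) - 3)^2*(cos(y) + 2)^3)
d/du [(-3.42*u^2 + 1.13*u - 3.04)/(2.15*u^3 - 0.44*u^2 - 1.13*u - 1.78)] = (7.353*u^4 - 4.859*u^3 + 23.9698*u^2 + 9.5*u - 5.4466)/(4.6225*u^6 - 1.892*u^5 - 4.6654*u^4 - 6.6596*u^3 + 2.8433*u^2 + 4.0228*u + 3.1684)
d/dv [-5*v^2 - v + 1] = -10*v - 1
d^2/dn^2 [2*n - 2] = 0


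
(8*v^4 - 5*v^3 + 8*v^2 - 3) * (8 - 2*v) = -16*v^5 + 74*v^4 - 56*v^3 + 64*v^2 + 6*v - 24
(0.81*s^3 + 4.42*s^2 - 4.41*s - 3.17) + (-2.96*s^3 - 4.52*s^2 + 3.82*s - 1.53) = -2.15*s^3 - 0.0999999999999996*s^2 - 0.59*s - 4.7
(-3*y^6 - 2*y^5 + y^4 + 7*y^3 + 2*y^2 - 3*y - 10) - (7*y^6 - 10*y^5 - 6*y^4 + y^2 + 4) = -10*y^6 + 8*y^5 + 7*y^4 + 7*y^3 + y^2 - 3*y - 14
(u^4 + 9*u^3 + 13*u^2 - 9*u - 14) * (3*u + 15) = 3*u^5 + 42*u^4 + 174*u^3 + 168*u^2 - 177*u - 210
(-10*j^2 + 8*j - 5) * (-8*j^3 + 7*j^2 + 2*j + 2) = 80*j^5 - 134*j^4 + 76*j^3 - 39*j^2 + 6*j - 10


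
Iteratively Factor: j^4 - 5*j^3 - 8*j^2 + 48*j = (j)*(j^3 - 5*j^2 - 8*j + 48) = j*(j + 3)*(j^2 - 8*j + 16) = j*(j - 4)*(j + 3)*(j - 4)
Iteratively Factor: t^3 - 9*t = (t)*(t^2 - 9) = t*(t - 3)*(t + 3)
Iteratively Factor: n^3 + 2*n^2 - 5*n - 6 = (n + 1)*(n^2 + n - 6) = (n + 1)*(n + 3)*(n - 2)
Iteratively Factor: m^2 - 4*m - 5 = (m - 5)*(m + 1)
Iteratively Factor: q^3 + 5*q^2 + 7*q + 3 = (q + 1)*(q^2 + 4*q + 3) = (q + 1)*(q + 3)*(q + 1)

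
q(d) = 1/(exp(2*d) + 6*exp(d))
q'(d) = (-2*exp(2*d) - 6*exp(d))/(exp(2*d) + 6*exp(d))^2 = 2*(-exp(d) - 3)*exp(-d)/(exp(d) + 6)^2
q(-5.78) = 53.93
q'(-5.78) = -53.96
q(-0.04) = 0.15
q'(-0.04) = -0.17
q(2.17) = 0.01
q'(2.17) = -0.01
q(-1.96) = 1.16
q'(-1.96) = -1.18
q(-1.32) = 0.60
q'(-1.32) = -0.62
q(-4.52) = 15.28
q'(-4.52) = -15.31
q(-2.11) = 1.35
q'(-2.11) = -1.37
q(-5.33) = 34.38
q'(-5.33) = -34.41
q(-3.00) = 3.32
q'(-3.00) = -3.35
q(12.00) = 0.00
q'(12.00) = 0.00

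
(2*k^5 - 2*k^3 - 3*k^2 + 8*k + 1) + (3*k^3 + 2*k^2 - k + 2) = 2*k^5 + k^3 - k^2 + 7*k + 3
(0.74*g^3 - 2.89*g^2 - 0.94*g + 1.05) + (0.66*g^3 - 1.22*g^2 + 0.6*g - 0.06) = 1.4*g^3 - 4.11*g^2 - 0.34*g + 0.99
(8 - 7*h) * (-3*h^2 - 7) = 21*h^3 - 24*h^2 + 49*h - 56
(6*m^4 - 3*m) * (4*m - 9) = 24*m^5 - 54*m^4 - 12*m^2 + 27*m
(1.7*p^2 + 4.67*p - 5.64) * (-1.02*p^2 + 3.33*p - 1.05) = -1.734*p^4 + 0.8976*p^3 + 19.5189*p^2 - 23.6847*p + 5.922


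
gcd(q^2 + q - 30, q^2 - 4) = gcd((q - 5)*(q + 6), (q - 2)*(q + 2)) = 1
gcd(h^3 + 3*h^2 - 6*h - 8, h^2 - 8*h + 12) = h - 2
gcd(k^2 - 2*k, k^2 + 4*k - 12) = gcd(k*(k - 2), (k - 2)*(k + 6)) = k - 2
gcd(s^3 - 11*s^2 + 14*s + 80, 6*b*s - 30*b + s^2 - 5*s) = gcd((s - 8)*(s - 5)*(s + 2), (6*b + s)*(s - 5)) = s - 5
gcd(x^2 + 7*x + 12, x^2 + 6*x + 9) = x + 3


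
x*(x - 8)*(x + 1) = x^3 - 7*x^2 - 8*x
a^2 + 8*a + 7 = (a + 1)*(a + 7)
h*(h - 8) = h^2 - 8*h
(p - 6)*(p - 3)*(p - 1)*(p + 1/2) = p^4 - 19*p^3/2 + 22*p^2 - 9*p/2 - 9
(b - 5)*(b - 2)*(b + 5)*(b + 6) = b^4 + 4*b^3 - 37*b^2 - 100*b + 300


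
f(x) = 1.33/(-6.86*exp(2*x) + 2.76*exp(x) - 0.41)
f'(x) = 1.33*(13.72*exp(2*x) - 2.76*exp(x))/(-6.86*exp(2*x) + 2.76*exp(x) - 0.41)^2 = (18.2476*exp(x) - 3.6708)*exp(x)/(6.86*exp(2*x) - 2.76*exp(x) + 0.41)^2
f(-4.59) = -3.48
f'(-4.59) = -0.24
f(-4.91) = -3.41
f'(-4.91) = -0.17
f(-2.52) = -5.72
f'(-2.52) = -3.28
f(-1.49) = -9.75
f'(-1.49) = 5.35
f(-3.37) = -4.12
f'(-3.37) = -1.00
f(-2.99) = -4.61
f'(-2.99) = -1.66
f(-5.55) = -3.33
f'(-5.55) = -0.09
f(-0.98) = -3.91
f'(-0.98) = 10.29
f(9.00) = 0.00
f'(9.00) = 0.00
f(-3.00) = -4.59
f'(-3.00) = -1.64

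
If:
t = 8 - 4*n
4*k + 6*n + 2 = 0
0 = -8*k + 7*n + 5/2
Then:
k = 1/76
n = -13/38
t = 178/19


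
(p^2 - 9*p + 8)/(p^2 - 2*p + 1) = (p - 8)/(p - 1)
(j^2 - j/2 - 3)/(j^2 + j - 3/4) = 2*(j - 2)/(2*j - 1)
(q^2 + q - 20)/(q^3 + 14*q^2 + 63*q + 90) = (q - 4)/(q^2 + 9*q + 18)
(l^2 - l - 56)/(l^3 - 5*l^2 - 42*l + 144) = (l + 7)/(l^2 + 3*l - 18)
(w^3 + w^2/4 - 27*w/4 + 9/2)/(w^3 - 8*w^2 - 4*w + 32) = (4*w^2 + 9*w - 9)/(4*(w^2 - 6*w - 16))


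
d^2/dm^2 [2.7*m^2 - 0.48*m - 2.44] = 5.40000000000000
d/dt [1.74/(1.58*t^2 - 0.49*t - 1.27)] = (0.8526 - 5.4984*t)/(-1.58*t^2 + 0.49*t + 1.27)^2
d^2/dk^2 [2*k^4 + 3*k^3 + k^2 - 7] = 24*k^2 + 18*k + 2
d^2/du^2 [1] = 0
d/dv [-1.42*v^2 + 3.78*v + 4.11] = 3.78 - 2.84*v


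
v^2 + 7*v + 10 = (v + 2)*(v + 5)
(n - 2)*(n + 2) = n^2 - 4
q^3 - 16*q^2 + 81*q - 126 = (q - 7)*(q - 6)*(q - 3)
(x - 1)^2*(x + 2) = x^3 - 3*x + 2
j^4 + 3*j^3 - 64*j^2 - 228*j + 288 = (j - 8)*(j - 1)*(j + 6)^2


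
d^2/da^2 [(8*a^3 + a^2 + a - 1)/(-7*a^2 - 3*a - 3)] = 4*(34*a^3 - 3*a^2 - 45*a - 6)/(343*a^6 + 441*a^5 + 630*a^4 + 405*a^3 + 270*a^2 + 81*a + 27)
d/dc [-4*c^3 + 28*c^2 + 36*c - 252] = -12*c^2 + 56*c + 36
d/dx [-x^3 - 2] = -3*x^2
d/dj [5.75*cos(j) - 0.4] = -5.75*sin(j)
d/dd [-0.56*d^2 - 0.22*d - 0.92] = -1.12*d - 0.22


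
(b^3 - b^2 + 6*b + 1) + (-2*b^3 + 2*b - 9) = -b^3 - b^2 + 8*b - 8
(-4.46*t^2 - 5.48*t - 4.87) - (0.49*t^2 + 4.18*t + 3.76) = -4.95*t^2 - 9.66*t - 8.63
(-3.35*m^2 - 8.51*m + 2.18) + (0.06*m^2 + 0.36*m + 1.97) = -3.29*m^2 - 8.15*m + 4.15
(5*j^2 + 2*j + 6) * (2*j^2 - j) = 10*j^4 - j^3 + 10*j^2 - 6*j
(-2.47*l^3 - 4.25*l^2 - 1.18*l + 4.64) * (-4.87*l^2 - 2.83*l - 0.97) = 12.0289*l^5 + 27.6876*l^4 + 20.17*l^3 - 15.1349*l^2 - 11.9866*l - 4.5008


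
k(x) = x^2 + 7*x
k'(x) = 2*x + 7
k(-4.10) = -11.89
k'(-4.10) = -1.20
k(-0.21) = -1.43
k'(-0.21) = 6.58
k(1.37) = 11.47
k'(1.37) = 9.74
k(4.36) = 49.53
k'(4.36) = 15.72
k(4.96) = 59.32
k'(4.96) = 16.92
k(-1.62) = -8.72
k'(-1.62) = 3.76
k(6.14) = 80.68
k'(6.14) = 19.28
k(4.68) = 54.66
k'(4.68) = 16.36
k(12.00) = 228.00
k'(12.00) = 31.00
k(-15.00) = 120.00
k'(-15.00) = -23.00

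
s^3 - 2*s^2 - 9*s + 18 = (s - 3)*(s - 2)*(s + 3)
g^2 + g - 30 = (g - 5)*(g + 6)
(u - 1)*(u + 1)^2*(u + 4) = u^4 + 5*u^3 + 3*u^2 - 5*u - 4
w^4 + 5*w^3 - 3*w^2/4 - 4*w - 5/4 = (w - 1)*(w + 1/2)^2*(w + 5)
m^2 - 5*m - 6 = (m - 6)*(m + 1)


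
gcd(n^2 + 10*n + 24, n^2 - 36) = n + 6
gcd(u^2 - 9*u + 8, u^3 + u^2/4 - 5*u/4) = u - 1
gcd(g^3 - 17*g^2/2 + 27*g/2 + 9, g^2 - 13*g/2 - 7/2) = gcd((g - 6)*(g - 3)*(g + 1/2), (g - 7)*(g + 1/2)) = g + 1/2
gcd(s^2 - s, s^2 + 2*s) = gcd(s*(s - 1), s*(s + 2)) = s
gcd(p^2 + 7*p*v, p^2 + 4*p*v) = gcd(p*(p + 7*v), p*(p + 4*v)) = p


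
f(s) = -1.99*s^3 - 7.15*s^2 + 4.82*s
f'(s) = -5.97*s^2 - 14.3*s + 4.82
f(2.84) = -89.56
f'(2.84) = -83.94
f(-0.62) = -5.26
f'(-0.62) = 11.39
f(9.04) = -2010.88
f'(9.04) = -612.33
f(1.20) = -7.95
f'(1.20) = -20.94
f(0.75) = -1.25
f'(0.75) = -9.26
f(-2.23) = -24.24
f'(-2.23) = 7.02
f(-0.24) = -1.54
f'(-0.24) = 7.91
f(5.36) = -486.02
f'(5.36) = -243.34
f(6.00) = -658.32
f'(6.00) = -295.90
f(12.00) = -4410.48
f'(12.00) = -1026.46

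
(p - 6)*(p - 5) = p^2 - 11*p + 30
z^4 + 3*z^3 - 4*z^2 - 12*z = z*(z - 2)*(z + 2)*(z + 3)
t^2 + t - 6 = (t - 2)*(t + 3)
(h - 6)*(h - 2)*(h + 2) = h^3 - 6*h^2 - 4*h + 24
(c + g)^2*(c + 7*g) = c^3 + 9*c^2*g + 15*c*g^2 + 7*g^3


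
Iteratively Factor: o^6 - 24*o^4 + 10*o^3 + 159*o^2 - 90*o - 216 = (o + 1)*(o^5 - o^4 - 23*o^3 + 33*o^2 + 126*o - 216) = (o + 1)*(o + 4)*(o^4 - 5*o^3 - 3*o^2 + 45*o - 54) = (o - 3)*(o + 1)*(o + 4)*(o^3 - 2*o^2 - 9*o + 18) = (o - 3)*(o - 2)*(o + 1)*(o + 4)*(o^2 - 9) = (o - 3)^2*(o - 2)*(o + 1)*(o + 4)*(o + 3)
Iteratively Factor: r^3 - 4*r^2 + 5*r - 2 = (r - 2)*(r^2 - 2*r + 1) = (r - 2)*(r - 1)*(r - 1)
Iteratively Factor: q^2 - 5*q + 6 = (q - 2)*(q - 3)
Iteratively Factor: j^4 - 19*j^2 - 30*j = (j + 3)*(j^3 - 3*j^2 - 10*j) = (j - 5)*(j + 3)*(j^2 + 2*j) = j*(j - 5)*(j + 3)*(j + 2)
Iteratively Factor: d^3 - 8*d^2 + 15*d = (d)*(d^2 - 8*d + 15) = d*(d - 5)*(d - 3)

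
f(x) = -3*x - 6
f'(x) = -3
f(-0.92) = -3.24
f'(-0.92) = -3.00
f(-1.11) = -2.67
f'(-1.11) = -3.00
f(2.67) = -14.01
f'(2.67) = -3.00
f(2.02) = -12.06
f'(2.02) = -3.00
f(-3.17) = 3.51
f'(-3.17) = -3.00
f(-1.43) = -1.71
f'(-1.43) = -3.00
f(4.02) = -18.06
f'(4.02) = -3.00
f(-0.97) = -3.09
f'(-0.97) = -3.00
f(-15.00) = 39.00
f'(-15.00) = -3.00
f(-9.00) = 21.00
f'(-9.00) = -3.00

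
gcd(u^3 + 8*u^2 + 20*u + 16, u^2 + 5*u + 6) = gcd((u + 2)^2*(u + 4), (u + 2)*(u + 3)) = u + 2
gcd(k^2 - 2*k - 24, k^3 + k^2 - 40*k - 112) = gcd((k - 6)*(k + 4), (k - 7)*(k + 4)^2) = k + 4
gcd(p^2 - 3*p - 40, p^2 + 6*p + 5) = p + 5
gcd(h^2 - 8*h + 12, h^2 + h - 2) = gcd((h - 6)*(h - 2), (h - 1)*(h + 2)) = 1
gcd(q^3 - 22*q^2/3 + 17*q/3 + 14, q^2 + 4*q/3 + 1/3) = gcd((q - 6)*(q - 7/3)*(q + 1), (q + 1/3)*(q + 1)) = q + 1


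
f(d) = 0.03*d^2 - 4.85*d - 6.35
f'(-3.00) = -5.03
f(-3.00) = 8.47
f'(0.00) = -4.85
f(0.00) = -6.35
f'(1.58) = -4.76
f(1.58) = -13.94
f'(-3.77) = -5.08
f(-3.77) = 12.36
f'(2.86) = -4.68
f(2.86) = -19.98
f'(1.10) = -4.78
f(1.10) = -11.65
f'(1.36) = -4.77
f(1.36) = -12.89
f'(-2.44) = -5.00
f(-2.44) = 5.66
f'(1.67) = -4.75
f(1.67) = -14.37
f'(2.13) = -4.72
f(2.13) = -16.54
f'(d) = 0.06*d - 4.85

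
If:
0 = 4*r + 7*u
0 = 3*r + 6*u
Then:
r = 0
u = 0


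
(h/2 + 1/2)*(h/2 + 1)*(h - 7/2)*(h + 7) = h^4/4 + 13*h^3/8 - 3*h^2 - 133*h/8 - 49/4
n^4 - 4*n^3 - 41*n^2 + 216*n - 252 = (n - 6)*(n - 3)*(n - 2)*(n + 7)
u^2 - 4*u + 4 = (u - 2)^2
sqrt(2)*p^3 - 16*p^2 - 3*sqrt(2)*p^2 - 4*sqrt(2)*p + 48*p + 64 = (p - 4)*(p - 8*sqrt(2))*(sqrt(2)*p + sqrt(2))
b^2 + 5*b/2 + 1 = (b + 1/2)*(b + 2)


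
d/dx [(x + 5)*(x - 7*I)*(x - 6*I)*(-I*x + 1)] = -4*I*x^3 + x^2*(-36 - 15*I) + x*(-120 + 58*I) - 42 + 145*I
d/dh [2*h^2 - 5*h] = 4*h - 5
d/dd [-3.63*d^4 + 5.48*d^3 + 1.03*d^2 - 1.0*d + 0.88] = -14.52*d^3 + 16.44*d^2 + 2.06*d - 1.0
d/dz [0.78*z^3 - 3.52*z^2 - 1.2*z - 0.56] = 2.34*z^2 - 7.04*z - 1.2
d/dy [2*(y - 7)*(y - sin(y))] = 2*y + 2*(7 - y)*(cos(y) - 1) - 2*sin(y)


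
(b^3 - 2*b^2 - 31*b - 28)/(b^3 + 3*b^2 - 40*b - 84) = (b^3 - 2*b^2 - 31*b - 28)/(b^3 + 3*b^2 - 40*b - 84)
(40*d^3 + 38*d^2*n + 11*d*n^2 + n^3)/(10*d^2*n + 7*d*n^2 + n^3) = (4*d + n)/n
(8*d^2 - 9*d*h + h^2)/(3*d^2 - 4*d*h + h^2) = (8*d - h)/(3*d - h)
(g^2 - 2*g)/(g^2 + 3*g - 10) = g/(g + 5)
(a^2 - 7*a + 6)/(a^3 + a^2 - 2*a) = (a - 6)/(a*(a + 2))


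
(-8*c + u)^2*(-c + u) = -64*c^3 + 80*c^2*u - 17*c*u^2 + u^3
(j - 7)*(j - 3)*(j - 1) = j^3 - 11*j^2 + 31*j - 21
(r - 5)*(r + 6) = r^2 + r - 30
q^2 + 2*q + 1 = (q + 1)^2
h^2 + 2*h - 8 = (h - 2)*(h + 4)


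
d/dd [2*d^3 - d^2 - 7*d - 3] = 6*d^2 - 2*d - 7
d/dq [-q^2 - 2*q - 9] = -2*q - 2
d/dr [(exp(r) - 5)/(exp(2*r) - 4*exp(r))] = (-exp(2*r) + 10*exp(r) - 20)*exp(-r)/(exp(2*r) - 8*exp(r) + 16)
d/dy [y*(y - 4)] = 2*y - 4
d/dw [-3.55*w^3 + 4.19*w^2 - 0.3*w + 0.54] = -10.65*w^2 + 8.38*w - 0.3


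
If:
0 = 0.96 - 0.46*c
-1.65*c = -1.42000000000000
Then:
No Solution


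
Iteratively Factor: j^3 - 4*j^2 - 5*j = (j + 1)*(j^2 - 5*j) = (j - 5)*(j + 1)*(j)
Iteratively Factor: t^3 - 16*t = (t - 4)*(t^2 + 4*t) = t*(t - 4)*(t + 4)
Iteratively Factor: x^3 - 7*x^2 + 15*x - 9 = (x - 1)*(x^2 - 6*x + 9) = (x - 3)*(x - 1)*(x - 3)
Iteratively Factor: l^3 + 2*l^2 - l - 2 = (l - 1)*(l^2 + 3*l + 2) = (l - 1)*(l + 1)*(l + 2)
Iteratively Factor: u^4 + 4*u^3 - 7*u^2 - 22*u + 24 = (u - 2)*(u^3 + 6*u^2 + 5*u - 12) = (u - 2)*(u + 4)*(u^2 + 2*u - 3) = (u - 2)*(u + 3)*(u + 4)*(u - 1)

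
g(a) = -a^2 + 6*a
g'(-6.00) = 18.00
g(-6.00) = -72.00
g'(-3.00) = 12.00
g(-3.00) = -27.00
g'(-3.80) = 13.60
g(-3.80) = -37.24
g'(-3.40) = 12.80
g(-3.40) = -31.96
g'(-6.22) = 18.44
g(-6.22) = -76.01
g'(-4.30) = 14.60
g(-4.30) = -44.29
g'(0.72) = 4.56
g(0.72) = 3.80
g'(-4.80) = 15.60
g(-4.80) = -51.84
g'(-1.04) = 8.08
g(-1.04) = -7.32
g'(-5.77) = 17.54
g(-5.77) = -67.91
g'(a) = 6 - 2*a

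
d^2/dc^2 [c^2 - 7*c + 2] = 2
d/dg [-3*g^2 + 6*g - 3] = 6 - 6*g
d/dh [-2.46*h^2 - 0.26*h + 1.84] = -4.92*h - 0.26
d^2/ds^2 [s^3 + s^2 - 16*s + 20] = 6*s + 2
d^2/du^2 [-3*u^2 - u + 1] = -6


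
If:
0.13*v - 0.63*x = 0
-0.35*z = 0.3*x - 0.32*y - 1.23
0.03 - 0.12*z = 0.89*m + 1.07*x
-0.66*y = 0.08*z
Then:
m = 1.42323232323232*z - 4.89550561797753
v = 19.8692307692308 - 6.28041958041958*z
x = 4.1 - 1.2959595959596*z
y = -0.121212121212121*z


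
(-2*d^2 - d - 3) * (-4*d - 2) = 8*d^3 + 8*d^2 + 14*d + 6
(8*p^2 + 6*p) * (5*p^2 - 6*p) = 40*p^4 - 18*p^3 - 36*p^2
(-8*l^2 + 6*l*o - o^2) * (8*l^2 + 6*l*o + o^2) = -64*l^4 + 20*l^2*o^2 - o^4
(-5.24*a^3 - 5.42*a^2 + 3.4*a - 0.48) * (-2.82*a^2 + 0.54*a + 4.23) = 14.7768*a^5 + 12.4548*a^4 - 34.68*a^3 - 19.737*a^2 + 14.1228*a - 2.0304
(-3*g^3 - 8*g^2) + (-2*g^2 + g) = -3*g^3 - 10*g^2 + g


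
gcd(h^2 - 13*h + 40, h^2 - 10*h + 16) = h - 8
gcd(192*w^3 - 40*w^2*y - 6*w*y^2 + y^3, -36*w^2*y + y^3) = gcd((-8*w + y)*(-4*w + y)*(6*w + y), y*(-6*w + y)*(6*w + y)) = 6*w + y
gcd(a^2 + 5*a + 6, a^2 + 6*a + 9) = a + 3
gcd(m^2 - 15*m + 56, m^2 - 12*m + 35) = m - 7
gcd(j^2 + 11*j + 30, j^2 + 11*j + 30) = j^2 + 11*j + 30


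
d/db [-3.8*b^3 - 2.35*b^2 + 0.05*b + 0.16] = -11.4*b^2 - 4.7*b + 0.05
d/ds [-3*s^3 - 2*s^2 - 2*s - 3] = -9*s^2 - 4*s - 2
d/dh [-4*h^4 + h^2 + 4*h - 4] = -16*h^3 + 2*h + 4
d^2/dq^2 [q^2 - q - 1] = 2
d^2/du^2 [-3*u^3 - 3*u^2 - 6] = -18*u - 6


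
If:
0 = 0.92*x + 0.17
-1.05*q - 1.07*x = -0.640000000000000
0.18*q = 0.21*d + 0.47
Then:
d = -1.55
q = 0.80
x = -0.18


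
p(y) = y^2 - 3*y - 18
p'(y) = 2*y - 3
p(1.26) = -20.19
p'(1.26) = -0.48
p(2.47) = -19.31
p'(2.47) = 1.94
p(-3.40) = 3.76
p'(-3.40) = -9.80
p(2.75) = -18.69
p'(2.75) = 2.50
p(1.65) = -20.23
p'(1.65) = 0.30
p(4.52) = -11.13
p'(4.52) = 6.04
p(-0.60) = -15.84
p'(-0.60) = -4.20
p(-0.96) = -14.20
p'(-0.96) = -4.92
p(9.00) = 36.00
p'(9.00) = 15.00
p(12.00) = 90.00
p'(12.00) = 21.00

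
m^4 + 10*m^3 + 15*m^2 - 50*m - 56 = (m - 2)*(m + 1)*(m + 4)*(m + 7)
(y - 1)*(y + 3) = y^2 + 2*y - 3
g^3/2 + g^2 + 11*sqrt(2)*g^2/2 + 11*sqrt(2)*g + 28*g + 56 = (g/2 + 1)*(g + 4*sqrt(2))*(g + 7*sqrt(2))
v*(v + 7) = v^2 + 7*v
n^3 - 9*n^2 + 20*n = n*(n - 5)*(n - 4)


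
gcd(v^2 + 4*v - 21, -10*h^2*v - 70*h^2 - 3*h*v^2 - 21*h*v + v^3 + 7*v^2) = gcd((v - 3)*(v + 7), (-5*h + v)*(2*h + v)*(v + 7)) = v + 7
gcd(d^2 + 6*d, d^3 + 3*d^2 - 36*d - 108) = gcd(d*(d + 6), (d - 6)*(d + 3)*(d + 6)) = d + 6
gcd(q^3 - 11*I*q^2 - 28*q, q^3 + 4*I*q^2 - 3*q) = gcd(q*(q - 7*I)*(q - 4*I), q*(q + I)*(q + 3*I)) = q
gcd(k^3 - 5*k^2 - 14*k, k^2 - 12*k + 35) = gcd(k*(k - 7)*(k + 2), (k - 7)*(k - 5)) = k - 7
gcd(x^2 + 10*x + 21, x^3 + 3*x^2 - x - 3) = x + 3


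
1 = 1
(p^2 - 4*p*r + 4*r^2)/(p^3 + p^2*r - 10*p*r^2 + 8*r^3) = (p - 2*r)/(p^2 + 3*p*r - 4*r^2)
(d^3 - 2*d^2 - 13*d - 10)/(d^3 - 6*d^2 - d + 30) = (d + 1)/(d - 3)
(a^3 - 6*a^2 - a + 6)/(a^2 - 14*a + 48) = (a^2 - 1)/(a - 8)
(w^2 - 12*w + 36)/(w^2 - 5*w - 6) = (w - 6)/(w + 1)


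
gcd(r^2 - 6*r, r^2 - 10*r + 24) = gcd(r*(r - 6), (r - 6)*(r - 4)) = r - 6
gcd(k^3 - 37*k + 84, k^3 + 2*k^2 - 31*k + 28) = k^2 + 3*k - 28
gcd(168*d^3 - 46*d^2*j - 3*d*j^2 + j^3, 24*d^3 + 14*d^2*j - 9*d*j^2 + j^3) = 24*d^2 - 10*d*j + j^2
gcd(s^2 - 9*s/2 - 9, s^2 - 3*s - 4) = 1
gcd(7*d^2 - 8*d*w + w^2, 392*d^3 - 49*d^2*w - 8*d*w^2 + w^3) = -7*d + w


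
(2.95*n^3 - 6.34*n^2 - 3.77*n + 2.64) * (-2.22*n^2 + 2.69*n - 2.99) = -6.549*n^5 + 22.0103*n^4 - 17.5057*n^3 + 2.9545*n^2 + 18.3739*n - 7.8936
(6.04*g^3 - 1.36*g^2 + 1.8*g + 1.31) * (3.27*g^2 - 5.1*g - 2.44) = 19.7508*g^5 - 35.2512*g^4 - 1.9156*g^3 - 1.5779*g^2 - 11.073*g - 3.1964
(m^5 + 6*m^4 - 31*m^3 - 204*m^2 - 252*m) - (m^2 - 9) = m^5 + 6*m^4 - 31*m^3 - 205*m^2 - 252*m + 9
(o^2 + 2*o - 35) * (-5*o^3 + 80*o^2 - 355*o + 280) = -5*o^5 + 70*o^4 - 20*o^3 - 3230*o^2 + 12985*o - 9800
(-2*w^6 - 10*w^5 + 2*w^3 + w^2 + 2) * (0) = 0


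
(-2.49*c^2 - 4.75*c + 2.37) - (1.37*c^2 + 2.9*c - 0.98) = -3.86*c^2 - 7.65*c + 3.35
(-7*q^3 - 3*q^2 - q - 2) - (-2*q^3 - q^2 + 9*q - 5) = -5*q^3 - 2*q^2 - 10*q + 3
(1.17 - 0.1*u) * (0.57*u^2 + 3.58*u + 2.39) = -0.057*u^3 + 0.3089*u^2 + 3.9496*u + 2.7963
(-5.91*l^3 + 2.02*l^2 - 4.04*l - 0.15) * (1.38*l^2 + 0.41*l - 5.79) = -8.1558*l^5 + 0.3645*l^4 + 29.4719*l^3 - 13.5592*l^2 + 23.3301*l + 0.8685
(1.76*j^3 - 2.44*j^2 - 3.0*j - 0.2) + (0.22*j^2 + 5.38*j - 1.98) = 1.76*j^3 - 2.22*j^2 + 2.38*j - 2.18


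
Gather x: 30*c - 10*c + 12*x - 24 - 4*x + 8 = 20*c + 8*x - 16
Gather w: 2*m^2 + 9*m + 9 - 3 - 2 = 2*m^2 + 9*m + 4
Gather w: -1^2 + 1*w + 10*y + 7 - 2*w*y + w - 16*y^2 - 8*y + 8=w*(2 - 2*y) - 16*y^2 + 2*y + 14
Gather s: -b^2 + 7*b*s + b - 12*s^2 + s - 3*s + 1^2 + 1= -b^2 + b - 12*s^2 + s*(7*b - 2) + 2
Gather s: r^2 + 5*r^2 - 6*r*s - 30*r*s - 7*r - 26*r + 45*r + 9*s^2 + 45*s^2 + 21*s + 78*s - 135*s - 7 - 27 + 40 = 6*r^2 + 12*r + 54*s^2 + s*(-36*r - 36) + 6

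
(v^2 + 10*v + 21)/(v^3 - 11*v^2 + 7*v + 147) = (v + 7)/(v^2 - 14*v + 49)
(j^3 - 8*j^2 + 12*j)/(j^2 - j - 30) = j*(j - 2)/(j + 5)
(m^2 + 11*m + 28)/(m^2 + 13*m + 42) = (m + 4)/(m + 6)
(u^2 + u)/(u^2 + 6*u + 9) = u*(u + 1)/(u^2 + 6*u + 9)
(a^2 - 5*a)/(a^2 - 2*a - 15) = a/(a + 3)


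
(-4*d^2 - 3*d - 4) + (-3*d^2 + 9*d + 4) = -7*d^2 + 6*d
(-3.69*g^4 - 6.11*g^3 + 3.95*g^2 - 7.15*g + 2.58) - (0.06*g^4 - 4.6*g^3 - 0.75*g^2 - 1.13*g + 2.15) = -3.75*g^4 - 1.51*g^3 + 4.7*g^2 - 6.02*g + 0.43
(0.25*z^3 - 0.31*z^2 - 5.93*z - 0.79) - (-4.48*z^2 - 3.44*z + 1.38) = 0.25*z^3 + 4.17*z^2 - 2.49*z - 2.17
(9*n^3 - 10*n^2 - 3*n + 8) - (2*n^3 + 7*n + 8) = 7*n^3 - 10*n^2 - 10*n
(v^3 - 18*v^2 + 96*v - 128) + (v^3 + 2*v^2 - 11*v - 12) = 2*v^3 - 16*v^2 + 85*v - 140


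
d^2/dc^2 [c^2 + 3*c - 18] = 2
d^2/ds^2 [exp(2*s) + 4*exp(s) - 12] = 4*(exp(s) + 1)*exp(s)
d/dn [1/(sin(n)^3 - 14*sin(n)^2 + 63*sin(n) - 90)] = (-3*sin(n)^2 + 28*sin(n) - 63)*cos(n)/(sin(n)^3 - 14*sin(n)^2 + 63*sin(n) - 90)^2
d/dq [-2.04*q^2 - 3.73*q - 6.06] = -4.08*q - 3.73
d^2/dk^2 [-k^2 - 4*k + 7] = -2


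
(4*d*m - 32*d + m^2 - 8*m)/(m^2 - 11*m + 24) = (4*d + m)/(m - 3)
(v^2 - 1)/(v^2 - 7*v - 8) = (v - 1)/(v - 8)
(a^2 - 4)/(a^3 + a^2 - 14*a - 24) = (a - 2)/(a^2 - a - 12)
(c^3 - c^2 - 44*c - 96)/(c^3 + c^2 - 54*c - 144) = (c + 4)/(c + 6)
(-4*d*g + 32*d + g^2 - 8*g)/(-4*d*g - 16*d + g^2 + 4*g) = (g - 8)/(g + 4)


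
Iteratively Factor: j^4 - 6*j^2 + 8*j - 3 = (j - 1)*(j^3 + j^2 - 5*j + 3) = (j - 1)^2*(j^2 + 2*j - 3) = (j - 1)^3*(j + 3)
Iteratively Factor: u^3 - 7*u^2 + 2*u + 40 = (u - 4)*(u^2 - 3*u - 10) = (u - 5)*(u - 4)*(u + 2)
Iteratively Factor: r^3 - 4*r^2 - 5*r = (r)*(r^2 - 4*r - 5) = r*(r - 5)*(r + 1)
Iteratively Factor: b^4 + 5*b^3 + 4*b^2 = (b + 1)*(b^3 + 4*b^2) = (b + 1)*(b + 4)*(b^2) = b*(b + 1)*(b + 4)*(b)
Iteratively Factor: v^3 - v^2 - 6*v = (v - 3)*(v^2 + 2*v) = v*(v - 3)*(v + 2)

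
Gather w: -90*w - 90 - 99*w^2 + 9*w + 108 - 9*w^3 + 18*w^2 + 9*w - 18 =-9*w^3 - 81*w^2 - 72*w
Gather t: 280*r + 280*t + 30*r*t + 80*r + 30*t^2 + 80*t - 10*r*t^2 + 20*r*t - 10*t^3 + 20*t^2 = 360*r - 10*t^3 + t^2*(50 - 10*r) + t*(50*r + 360)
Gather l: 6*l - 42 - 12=6*l - 54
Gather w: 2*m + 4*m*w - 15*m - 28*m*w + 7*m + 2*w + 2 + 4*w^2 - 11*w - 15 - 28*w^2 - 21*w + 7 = -6*m - 24*w^2 + w*(-24*m - 30) - 6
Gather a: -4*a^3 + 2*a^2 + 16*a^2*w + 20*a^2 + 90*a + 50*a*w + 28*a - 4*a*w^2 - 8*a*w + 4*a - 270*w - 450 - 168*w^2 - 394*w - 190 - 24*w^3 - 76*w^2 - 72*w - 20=-4*a^3 + a^2*(16*w + 22) + a*(-4*w^2 + 42*w + 122) - 24*w^3 - 244*w^2 - 736*w - 660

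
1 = 1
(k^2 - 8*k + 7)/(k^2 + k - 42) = (k^2 - 8*k + 7)/(k^2 + k - 42)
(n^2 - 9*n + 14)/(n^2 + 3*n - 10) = (n - 7)/(n + 5)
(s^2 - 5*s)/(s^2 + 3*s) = (s - 5)/(s + 3)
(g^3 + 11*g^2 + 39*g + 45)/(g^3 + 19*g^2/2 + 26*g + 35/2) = 2*(g^2 + 6*g + 9)/(2*g^2 + 9*g + 7)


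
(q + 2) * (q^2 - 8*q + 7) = q^3 - 6*q^2 - 9*q + 14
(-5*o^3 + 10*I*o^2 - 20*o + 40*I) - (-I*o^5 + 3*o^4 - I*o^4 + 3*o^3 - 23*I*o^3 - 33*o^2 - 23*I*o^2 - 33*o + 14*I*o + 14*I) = I*o^5 - 3*o^4 + I*o^4 - 8*o^3 + 23*I*o^3 + 33*o^2 + 33*I*o^2 + 13*o - 14*I*o + 26*I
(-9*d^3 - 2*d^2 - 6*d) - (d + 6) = -9*d^3 - 2*d^2 - 7*d - 6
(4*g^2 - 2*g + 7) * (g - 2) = 4*g^3 - 10*g^2 + 11*g - 14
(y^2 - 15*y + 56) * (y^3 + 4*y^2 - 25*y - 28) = y^5 - 11*y^4 - 29*y^3 + 571*y^2 - 980*y - 1568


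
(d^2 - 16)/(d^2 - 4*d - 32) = (d - 4)/(d - 8)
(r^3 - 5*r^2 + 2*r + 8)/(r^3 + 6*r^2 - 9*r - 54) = (r^3 - 5*r^2 + 2*r + 8)/(r^3 + 6*r^2 - 9*r - 54)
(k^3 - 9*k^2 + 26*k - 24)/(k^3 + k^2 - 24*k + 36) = (k - 4)/(k + 6)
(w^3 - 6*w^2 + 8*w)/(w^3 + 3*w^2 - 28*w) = (w - 2)/(w + 7)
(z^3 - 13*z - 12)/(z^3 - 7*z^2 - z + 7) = (z^2 - z - 12)/(z^2 - 8*z + 7)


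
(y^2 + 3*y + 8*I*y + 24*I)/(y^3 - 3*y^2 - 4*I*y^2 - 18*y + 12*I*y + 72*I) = (y + 8*I)/(y^2 + y*(-6 - 4*I) + 24*I)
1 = 1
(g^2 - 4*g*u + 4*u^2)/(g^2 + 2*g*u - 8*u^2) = (g - 2*u)/(g + 4*u)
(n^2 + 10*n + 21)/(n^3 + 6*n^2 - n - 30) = (n + 7)/(n^2 + 3*n - 10)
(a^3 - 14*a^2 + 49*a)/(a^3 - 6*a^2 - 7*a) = (a - 7)/(a + 1)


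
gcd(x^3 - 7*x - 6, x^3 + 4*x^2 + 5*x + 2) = x^2 + 3*x + 2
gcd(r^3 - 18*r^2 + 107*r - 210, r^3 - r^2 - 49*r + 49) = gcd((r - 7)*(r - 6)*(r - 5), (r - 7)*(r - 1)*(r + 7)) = r - 7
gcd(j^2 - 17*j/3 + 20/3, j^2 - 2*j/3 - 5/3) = j - 5/3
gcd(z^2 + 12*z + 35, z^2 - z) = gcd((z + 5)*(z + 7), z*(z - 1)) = 1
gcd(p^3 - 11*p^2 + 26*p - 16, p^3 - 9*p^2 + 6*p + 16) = p^2 - 10*p + 16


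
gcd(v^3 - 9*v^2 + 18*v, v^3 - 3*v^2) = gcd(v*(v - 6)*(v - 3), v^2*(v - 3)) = v^2 - 3*v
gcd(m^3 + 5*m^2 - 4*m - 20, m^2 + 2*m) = m + 2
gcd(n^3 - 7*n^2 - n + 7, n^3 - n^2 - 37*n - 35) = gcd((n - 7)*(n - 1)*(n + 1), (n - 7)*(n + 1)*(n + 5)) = n^2 - 6*n - 7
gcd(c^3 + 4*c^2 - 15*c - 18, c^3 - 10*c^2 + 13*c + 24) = c^2 - 2*c - 3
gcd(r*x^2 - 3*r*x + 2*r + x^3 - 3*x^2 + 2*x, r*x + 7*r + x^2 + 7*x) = r + x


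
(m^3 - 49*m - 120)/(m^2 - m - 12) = (m^2 - 3*m - 40)/(m - 4)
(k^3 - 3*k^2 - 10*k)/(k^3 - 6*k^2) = (k^2 - 3*k - 10)/(k*(k - 6))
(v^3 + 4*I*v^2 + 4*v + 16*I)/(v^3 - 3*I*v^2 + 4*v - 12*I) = (v + 4*I)/(v - 3*I)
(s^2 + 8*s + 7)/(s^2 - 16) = (s^2 + 8*s + 7)/(s^2 - 16)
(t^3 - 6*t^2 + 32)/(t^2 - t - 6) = (t^2 - 8*t + 16)/(t - 3)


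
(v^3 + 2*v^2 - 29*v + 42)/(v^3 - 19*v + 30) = (v + 7)/(v + 5)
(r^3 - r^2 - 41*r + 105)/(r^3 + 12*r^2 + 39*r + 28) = (r^2 - 8*r + 15)/(r^2 + 5*r + 4)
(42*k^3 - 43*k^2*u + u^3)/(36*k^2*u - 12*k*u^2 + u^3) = (-7*k^2 + 6*k*u + u^2)/(u*(-6*k + u))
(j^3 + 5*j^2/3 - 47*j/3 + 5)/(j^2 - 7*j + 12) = (3*j^2 + 14*j - 5)/(3*(j - 4))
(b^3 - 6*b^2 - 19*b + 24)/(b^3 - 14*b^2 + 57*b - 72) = (b^2 + 2*b - 3)/(b^2 - 6*b + 9)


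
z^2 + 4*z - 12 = (z - 2)*(z + 6)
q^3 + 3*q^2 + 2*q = q*(q + 1)*(q + 2)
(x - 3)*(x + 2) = x^2 - x - 6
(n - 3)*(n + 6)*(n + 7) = n^3 + 10*n^2 + 3*n - 126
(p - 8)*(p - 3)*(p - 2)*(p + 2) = p^4 - 11*p^3 + 20*p^2 + 44*p - 96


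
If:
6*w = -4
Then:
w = -2/3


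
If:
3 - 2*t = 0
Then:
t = 3/2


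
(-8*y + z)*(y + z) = -8*y^2 - 7*y*z + z^2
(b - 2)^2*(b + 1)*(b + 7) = b^4 + 4*b^3 - 21*b^2 + 4*b + 28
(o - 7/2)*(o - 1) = o^2 - 9*o/2 + 7/2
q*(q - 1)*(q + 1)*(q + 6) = q^4 + 6*q^3 - q^2 - 6*q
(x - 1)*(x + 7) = x^2 + 6*x - 7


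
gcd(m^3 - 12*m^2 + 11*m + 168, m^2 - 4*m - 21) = m^2 - 4*m - 21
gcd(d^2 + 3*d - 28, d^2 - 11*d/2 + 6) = d - 4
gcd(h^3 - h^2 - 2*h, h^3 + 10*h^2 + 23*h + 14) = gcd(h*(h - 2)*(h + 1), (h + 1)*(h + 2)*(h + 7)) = h + 1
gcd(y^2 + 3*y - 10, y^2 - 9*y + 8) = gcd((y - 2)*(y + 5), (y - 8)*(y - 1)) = 1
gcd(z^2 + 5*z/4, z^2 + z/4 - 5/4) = z + 5/4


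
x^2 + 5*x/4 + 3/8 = (x + 1/2)*(x + 3/4)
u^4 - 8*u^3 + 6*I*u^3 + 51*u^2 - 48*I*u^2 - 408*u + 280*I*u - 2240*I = (u - 8)*(u - 7*I)*(u + 5*I)*(u + 8*I)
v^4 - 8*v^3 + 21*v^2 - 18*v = v*(v - 3)^2*(v - 2)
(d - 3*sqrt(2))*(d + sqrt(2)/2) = d^2 - 5*sqrt(2)*d/2 - 3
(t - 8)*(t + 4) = t^2 - 4*t - 32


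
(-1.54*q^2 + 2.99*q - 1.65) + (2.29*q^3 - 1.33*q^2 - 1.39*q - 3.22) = 2.29*q^3 - 2.87*q^2 + 1.6*q - 4.87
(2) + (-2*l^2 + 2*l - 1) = -2*l^2 + 2*l + 1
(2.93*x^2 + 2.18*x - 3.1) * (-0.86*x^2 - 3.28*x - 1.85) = -2.5198*x^4 - 11.4852*x^3 - 9.9049*x^2 + 6.135*x + 5.735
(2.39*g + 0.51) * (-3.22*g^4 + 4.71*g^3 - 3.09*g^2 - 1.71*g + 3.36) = -7.6958*g^5 + 9.6147*g^4 - 4.983*g^3 - 5.6628*g^2 + 7.1583*g + 1.7136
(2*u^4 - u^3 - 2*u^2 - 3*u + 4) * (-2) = -4*u^4 + 2*u^3 + 4*u^2 + 6*u - 8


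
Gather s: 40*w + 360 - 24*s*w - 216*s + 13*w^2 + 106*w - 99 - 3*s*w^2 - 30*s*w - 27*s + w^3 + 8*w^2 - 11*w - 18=s*(-3*w^2 - 54*w - 243) + w^3 + 21*w^2 + 135*w + 243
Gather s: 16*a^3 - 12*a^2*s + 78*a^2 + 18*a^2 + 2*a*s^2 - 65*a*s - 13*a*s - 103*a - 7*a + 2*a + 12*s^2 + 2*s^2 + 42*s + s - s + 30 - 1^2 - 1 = 16*a^3 + 96*a^2 - 108*a + s^2*(2*a + 14) + s*(-12*a^2 - 78*a + 42) + 28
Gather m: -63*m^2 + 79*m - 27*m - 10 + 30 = -63*m^2 + 52*m + 20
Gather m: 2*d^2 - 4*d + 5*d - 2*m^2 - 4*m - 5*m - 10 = 2*d^2 + d - 2*m^2 - 9*m - 10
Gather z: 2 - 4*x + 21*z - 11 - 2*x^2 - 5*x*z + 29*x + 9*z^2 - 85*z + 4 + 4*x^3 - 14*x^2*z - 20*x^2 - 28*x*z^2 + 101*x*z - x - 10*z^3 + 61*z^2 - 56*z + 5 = 4*x^3 - 22*x^2 + 24*x - 10*z^3 + z^2*(70 - 28*x) + z*(-14*x^2 + 96*x - 120)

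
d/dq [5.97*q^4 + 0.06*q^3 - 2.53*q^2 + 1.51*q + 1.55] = 23.88*q^3 + 0.18*q^2 - 5.06*q + 1.51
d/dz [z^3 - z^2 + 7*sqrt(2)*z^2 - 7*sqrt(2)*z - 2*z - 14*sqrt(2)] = 3*z^2 - 2*z + 14*sqrt(2)*z - 7*sqrt(2) - 2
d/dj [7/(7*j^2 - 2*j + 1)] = 14*(1 - 7*j)/(7*j^2 - 2*j + 1)^2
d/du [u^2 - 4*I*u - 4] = 2*u - 4*I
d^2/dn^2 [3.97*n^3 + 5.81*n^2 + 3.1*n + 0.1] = 23.82*n + 11.62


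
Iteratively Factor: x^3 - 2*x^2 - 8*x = (x - 4)*(x^2 + 2*x) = (x - 4)*(x + 2)*(x)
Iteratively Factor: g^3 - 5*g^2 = (g)*(g^2 - 5*g) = g^2*(g - 5)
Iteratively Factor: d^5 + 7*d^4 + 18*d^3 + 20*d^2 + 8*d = (d + 2)*(d^4 + 5*d^3 + 8*d^2 + 4*d) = d*(d + 2)*(d^3 + 5*d^2 + 8*d + 4) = d*(d + 2)^2*(d^2 + 3*d + 2) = d*(d + 2)^3*(d + 1)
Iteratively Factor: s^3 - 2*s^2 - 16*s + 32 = (s + 4)*(s^2 - 6*s + 8) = (s - 2)*(s + 4)*(s - 4)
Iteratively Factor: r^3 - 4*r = (r + 2)*(r^2 - 2*r) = (r - 2)*(r + 2)*(r)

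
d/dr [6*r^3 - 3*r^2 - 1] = 6*r*(3*r - 1)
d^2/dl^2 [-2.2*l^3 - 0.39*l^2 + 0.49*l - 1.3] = -13.2*l - 0.78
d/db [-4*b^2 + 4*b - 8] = 4 - 8*b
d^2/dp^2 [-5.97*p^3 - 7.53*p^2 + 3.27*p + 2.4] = -35.82*p - 15.06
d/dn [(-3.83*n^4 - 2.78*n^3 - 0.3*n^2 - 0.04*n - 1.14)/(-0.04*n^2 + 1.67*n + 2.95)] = (0.3064*n^5 - 19.0771*n^4 - 54.4792*n^3 - 25.1056*n^2 - 1.8612*n + 1.7858)/(0.0016*n^4 - 0.1336*n^3 + 2.5529*n^2 + 9.853*n + 8.7025)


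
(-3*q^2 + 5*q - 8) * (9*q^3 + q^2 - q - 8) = -27*q^5 + 42*q^4 - 64*q^3 + 11*q^2 - 32*q + 64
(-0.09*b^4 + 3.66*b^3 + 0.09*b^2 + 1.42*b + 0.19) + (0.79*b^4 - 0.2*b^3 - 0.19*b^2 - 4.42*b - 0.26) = 0.7*b^4 + 3.46*b^3 - 0.1*b^2 - 3.0*b - 0.07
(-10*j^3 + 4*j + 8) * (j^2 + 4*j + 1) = -10*j^5 - 40*j^4 - 6*j^3 + 24*j^2 + 36*j + 8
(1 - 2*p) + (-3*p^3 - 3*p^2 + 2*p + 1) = -3*p^3 - 3*p^2 + 2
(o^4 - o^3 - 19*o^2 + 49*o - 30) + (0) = o^4 - o^3 - 19*o^2 + 49*o - 30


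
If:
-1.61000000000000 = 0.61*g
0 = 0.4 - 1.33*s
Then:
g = -2.64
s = 0.30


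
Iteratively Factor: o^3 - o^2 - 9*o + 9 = (o - 3)*(o^2 + 2*o - 3) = (o - 3)*(o - 1)*(o + 3)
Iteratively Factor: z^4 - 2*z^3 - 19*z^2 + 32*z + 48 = (z - 4)*(z^3 + 2*z^2 - 11*z - 12) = (z - 4)*(z - 3)*(z^2 + 5*z + 4) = (z - 4)*(z - 3)*(z + 1)*(z + 4)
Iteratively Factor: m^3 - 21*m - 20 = (m - 5)*(m^2 + 5*m + 4) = (m - 5)*(m + 1)*(m + 4)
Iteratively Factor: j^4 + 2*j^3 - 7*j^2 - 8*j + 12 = (j - 2)*(j^3 + 4*j^2 + j - 6) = (j - 2)*(j + 2)*(j^2 + 2*j - 3) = (j - 2)*(j + 2)*(j + 3)*(j - 1)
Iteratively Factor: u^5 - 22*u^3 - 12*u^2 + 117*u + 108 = (u - 3)*(u^4 + 3*u^3 - 13*u^2 - 51*u - 36) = (u - 3)*(u + 3)*(u^3 - 13*u - 12) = (u - 3)*(u + 1)*(u + 3)*(u^2 - u - 12) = (u - 4)*(u - 3)*(u + 1)*(u + 3)*(u + 3)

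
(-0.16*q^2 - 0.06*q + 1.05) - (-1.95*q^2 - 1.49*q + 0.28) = 1.79*q^2 + 1.43*q + 0.77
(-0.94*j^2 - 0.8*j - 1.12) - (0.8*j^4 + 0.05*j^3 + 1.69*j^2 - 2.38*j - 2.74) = -0.8*j^4 - 0.05*j^3 - 2.63*j^2 + 1.58*j + 1.62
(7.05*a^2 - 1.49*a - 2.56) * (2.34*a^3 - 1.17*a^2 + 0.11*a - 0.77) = 16.497*a^5 - 11.7351*a^4 - 3.4716*a^3 - 2.5972*a^2 + 0.8657*a + 1.9712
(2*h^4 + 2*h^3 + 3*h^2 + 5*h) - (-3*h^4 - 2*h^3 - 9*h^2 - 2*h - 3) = 5*h^4 + 4*h^3 + 12*h^2 + 7*h + 3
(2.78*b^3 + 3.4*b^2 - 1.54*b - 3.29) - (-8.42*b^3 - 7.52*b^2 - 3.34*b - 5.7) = 11.2*b^3 + 10.92*b^2 + 1.8*b + 2.41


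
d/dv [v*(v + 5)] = 2*v + 5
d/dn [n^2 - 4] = 2*n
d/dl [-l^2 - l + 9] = -2*l - 1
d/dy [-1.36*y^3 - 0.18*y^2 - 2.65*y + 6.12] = -4.08*y^2 - 0.36*y - 2.65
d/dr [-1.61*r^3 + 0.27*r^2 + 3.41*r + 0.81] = -4.83*r^2 + 0.54*r + 3.41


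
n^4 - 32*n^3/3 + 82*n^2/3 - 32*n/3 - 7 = (n - 7)*(n - 3)*(n - 1)*(n + 1/3)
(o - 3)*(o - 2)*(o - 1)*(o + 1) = o^4 - 5*o^3 + 5*o^2 + 5*o - 6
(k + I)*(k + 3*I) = k^2 + 4*I*k - 3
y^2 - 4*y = y*(y - 4)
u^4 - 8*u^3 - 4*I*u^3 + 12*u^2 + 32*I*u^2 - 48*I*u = u*(u - 6)*(u - 2)*(u - 4*I)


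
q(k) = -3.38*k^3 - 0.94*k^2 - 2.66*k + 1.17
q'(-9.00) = -807.08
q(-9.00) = 2412.99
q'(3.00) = -99.56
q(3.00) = -106.53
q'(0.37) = -4.74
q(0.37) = -0.11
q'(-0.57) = -4.88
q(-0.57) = 3.01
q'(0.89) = -12.37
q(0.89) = -4.32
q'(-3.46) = -117.55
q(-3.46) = 139.13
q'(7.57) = -597.96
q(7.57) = -1539.07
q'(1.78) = -38.13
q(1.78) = -25.61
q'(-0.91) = -9.35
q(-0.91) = 5.36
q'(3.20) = -112.51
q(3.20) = -127.72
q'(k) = -10.14*k^2 - 1.88*k - 2.66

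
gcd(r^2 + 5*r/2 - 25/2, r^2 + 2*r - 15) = r + 5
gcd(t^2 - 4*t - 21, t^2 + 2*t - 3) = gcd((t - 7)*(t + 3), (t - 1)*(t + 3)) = t + 3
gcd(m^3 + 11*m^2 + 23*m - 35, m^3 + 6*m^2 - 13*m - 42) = m + 7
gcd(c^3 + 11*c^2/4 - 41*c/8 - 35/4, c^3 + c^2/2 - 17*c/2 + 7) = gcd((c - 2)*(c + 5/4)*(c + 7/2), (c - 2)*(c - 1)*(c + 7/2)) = c^2 + 3*c/2 - 7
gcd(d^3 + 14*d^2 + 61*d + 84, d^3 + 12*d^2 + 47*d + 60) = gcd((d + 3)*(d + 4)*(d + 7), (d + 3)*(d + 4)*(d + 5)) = d^2 + 7*d + 12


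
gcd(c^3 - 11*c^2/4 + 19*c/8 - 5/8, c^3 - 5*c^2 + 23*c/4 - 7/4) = c^2 - 3*c/2 + 1/2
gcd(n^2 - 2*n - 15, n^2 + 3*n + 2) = 1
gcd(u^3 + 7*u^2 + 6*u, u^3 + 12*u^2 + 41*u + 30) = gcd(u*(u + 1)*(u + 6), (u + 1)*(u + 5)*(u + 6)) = u^2 + 7*u + 6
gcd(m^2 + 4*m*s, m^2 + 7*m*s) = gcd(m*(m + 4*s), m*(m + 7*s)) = m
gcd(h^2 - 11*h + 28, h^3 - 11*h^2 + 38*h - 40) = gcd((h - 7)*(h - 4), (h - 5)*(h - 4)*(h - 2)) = h - 4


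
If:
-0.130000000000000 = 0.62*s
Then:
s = -0.21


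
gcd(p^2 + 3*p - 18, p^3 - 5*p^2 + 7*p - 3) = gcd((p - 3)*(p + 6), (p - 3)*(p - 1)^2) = p - 3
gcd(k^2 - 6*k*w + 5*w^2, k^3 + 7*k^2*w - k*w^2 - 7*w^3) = -k + w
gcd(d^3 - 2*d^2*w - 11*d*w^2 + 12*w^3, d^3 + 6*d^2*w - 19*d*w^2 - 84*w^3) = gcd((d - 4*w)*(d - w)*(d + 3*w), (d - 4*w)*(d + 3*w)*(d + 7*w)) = -d^2 + d*w + 12*w^2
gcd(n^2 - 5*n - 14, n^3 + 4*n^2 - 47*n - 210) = n - 7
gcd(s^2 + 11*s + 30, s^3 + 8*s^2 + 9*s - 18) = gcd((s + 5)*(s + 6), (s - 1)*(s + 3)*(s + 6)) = s + 6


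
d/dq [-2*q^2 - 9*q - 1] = -4*q - 9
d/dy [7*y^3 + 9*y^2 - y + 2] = 21*y^2 + 18*y - 1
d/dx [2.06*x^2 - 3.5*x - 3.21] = 4.12*x - 3.5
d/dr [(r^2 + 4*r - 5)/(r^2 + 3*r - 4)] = -1/(r^2 + 8*r + 16)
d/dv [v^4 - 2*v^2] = 4*v*(v^2 - 1)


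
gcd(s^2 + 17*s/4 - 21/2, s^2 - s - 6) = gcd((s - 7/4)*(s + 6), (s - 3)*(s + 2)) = 1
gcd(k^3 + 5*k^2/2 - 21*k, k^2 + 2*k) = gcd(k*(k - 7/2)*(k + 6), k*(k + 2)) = k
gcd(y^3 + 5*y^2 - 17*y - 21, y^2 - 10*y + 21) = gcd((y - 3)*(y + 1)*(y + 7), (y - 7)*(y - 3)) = y - 3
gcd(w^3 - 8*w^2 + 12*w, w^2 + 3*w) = w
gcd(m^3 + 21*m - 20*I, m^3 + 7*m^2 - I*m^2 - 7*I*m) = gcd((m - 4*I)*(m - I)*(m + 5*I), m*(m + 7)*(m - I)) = m - I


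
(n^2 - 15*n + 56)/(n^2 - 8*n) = (n - 7)/n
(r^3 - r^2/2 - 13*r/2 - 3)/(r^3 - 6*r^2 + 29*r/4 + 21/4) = 2*(r + 2)/(2*r - 7)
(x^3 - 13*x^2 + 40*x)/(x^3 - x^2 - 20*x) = (x - 8)/(x + 4)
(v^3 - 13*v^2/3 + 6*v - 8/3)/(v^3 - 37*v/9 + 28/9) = 3*(v - 2)/(3*v + 7)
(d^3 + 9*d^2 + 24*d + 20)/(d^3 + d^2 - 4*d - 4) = (d^2 + 7*d + 10)/(d^2 - d - 2)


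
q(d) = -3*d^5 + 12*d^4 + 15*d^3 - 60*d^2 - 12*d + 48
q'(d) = -15*d^4 + 48*d^3 + 45*d^2 - 120*d - 12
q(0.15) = 44.91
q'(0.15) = -28.83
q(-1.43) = -33.28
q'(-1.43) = 48.53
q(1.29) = -12.61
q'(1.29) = -30.41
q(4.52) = -498.03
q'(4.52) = -1463.47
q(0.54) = 27.27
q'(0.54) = -57.40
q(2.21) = 18.44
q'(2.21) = 102.87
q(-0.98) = 1.80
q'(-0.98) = 89.81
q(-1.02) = -1.80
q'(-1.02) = 90.04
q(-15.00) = 2821728.00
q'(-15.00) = -909462.00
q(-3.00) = 840.00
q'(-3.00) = -1758.00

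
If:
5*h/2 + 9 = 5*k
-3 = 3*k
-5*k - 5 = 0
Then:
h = -28/5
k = -1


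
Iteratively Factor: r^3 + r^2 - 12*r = (r + 4)*(r^2 - 3*r) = (r - 3)*(r + 4)*(r)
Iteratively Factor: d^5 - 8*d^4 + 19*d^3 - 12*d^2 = (d - 4)*(d^4 - 4*d^3 + 3*d^2) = d*(d - 4)*(d^3 - 4*d^2 + 3*d) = d*(d - 4)*(d - 3)*(d^2 - d) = d*(d - 4)*(d - 3)*(d - 1)*(d)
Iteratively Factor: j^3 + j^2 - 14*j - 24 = (j + 3)*(j^2 - 2*j - 8) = (j - 4)*(j + 3)*(j + 2)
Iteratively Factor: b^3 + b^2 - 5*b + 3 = (b - 1)*(b^2 + 2*b - 3) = (b - 1)^2*(b + 3)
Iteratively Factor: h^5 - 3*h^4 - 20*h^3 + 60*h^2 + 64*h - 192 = (h + 2)*(h^4 - 5*h^3 - 10*h^2 + 80*h - 96) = (h - 3)*(h + 2)*(h^3 - 2*h^2 - 16*h + 32) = (h - 3)*(h - 2)*(h + 2)*(h^2 - 16) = (h - 4)*(h - 3)*(h - 2)*(h + 2)*(h + 4)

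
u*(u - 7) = u^2 - 7*u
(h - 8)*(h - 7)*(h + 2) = h^3 - 13*h^2 + 26*h + 112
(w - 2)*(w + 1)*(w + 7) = w^3 + 6*w^2 - 9*w - 14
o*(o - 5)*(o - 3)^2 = o^4 - 11*o^3 + 39*o^2 - 45*o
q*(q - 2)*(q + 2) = q^3 - 4*q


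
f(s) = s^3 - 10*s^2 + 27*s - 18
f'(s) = 3*s^2 - 20*s + 27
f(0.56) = -5.84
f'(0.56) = 16.74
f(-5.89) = -728.29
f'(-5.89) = 248.88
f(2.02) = 3.98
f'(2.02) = -1.16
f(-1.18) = -65.43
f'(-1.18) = 54.78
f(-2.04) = -123.19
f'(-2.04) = 80.28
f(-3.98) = -346.91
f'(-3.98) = 154.12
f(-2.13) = -130.54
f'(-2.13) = 83.21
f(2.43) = 2.91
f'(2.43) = -3.89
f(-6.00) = -756.00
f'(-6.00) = 255.00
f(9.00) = 144.00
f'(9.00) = 90.00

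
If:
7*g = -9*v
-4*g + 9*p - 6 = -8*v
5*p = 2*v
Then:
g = -135/293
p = 42/293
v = 105/293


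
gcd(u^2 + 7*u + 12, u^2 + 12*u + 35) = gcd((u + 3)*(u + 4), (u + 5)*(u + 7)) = 1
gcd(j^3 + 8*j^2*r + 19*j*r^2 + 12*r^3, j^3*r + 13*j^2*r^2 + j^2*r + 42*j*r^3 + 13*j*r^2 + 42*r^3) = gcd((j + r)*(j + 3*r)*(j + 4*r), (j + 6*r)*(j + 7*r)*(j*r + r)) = 1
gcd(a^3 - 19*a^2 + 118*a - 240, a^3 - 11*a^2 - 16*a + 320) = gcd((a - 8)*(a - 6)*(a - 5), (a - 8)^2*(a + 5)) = a - 8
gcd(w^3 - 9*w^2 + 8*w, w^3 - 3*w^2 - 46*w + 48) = w^2 - 9*w + 8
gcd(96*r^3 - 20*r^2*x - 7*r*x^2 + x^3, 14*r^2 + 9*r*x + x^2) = 1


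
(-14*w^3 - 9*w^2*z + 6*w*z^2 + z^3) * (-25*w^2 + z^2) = 350*w^5 + 225*w^4*z - 164*w^3*z^2 - 34*w^2*z^3 + 6*w*z^4 + z^5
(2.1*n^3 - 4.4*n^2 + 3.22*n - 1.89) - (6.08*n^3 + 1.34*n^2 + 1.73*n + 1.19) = -3.98*n^3 - 5.74*n^2 + 1.49*n - 3.08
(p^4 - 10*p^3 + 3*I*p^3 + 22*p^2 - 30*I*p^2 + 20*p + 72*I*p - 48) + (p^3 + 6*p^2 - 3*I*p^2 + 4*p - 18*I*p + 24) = p^4 - 9*p^3 + 3*I*p^3 + 28*p^2 - 33*I*p^2 + 24*p + 54*I*p - 24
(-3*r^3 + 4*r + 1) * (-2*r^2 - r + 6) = 6*r^5 + 3*r^4 - 26*r^3 - 6*r^2 + 23*r + 6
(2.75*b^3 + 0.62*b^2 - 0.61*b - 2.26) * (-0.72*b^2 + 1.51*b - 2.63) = -1.98*b^5 + 3.7061*b^4 - 5.8571*b^3 - 0.9245*b^2 - 1.8083*b + 5.9438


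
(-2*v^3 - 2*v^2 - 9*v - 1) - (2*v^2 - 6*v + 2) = -2*v^3 - 4*v^2 - 3*v - 3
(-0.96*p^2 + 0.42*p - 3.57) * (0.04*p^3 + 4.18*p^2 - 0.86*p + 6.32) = -0.0384*p^5 - 3.996*p^4 + 2.4384*p^3 - 21.351*p^2 + 5.7246*p - 22.5624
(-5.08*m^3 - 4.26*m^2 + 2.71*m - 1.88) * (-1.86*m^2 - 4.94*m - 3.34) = 9.4488*m^5 + 33.0188*m^4 + 32.971*m^3 + 4.3378*m^2 + 0.235800000000001*m + 6.2792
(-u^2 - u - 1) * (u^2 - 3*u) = -u^4 + 2*u^3 + 2*u^2 + 3*u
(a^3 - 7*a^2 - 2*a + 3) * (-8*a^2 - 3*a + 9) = -8*a^5 + 53*a^4 + 46*a^3 - 81*a^2 - 27*a + 27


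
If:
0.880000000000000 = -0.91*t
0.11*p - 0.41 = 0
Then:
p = 3.73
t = -0.97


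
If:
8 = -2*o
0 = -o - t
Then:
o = -4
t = 4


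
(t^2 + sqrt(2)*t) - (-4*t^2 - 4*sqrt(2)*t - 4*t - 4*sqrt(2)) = 5*t^2 + 4*t + 5*sqrt(2)*t + 4*sqrt(2)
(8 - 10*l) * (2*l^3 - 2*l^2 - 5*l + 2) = -20*l^4 + 36*l^3 + 34*l^2 - 60*l + 16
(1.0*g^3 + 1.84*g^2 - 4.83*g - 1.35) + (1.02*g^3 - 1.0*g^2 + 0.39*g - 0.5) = 2.02*g^3 + 0.84*g^2 - 4.44*g - 1.85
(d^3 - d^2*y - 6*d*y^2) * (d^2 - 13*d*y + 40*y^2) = d^5 - 14*d^4*y + 47*d^3*y^2 + 38*d^2*y^3 - 240*d*y^4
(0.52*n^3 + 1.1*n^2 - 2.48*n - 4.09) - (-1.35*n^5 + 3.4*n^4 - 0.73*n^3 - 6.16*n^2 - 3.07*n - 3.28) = 1.35*n^5 - 3.4*n^4 + 1.25*n^3 + 7.26*n^2 + 0.59*n - 0.81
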